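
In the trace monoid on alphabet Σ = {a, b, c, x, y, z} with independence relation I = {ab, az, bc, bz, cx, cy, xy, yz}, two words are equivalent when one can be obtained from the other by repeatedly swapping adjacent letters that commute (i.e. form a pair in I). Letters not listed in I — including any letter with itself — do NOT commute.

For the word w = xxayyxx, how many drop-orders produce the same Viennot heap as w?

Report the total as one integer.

0(x) covers ∅
1(x) covers 0:x
2(a) covers 1:x
3(y) covers 2:a
4(y) covers 3:y
5(x) covers 2:a
6(x) covers 5:x
floor of heap: 0:x
completions by unplaced set U, small U first (add the entries for U minus each lowest piece of U):
  |U|=1: {4}:1  {6}:1
  |U|=2: {3,4}:1  {4,6}:2  {5,6}:1
  |U|=3: {3,4,6}:3  {4,5,6}:3
  |U|=4: {3,4,5,6}:6
  |U|=5: {2,3,4,5,6}:6
  start at 0(x): 6

6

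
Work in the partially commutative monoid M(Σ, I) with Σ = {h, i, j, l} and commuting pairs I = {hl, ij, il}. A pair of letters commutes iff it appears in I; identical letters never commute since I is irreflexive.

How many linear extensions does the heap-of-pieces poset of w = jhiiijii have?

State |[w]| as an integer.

0(j) covers ∅
1(h) covers 0:j
2(i) covers 1:h
3(i) covers 2:i
4(i) covers 3:i
5(j) covers 1:h
6(i) covers 4:i
7(i) covers 6:i
floor of heap: 0:j
completions by unplaced set U, small U first (add the entries for U minus each lowest piece of U):
  |U|=1: {5}:1  {7}:1
  |U|=2: {5,7}:2  {6,7}:1
  |U|=3: {4,6,7}:1  {5,6,7}:3
  |U|=4: {3,4,6,7}:1  {4,5,6,7}:4
  |U|=5: {2,3,4,6,7}:1  {3,4,5,6,7}:5
  |U|=6: {2,3,4,5,6,7}:6
  start at 0(j): 6

6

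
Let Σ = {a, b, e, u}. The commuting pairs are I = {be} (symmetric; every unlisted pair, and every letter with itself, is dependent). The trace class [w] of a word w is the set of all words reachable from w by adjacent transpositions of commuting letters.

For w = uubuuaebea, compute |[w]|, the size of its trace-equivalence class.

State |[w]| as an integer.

3

piece 0:u — minimal
piece 1:u rests on {0:u}
piece 2:b rests on {1:u}
piece 3:u rests on {2:b}
piece 4:u rests on {3:u}
piece 5:a rests on {4:u}
piece 6:e rests on {5:a}
piece 7:b rests on {5:a}
piece 8:e rests on {6:e}
piece 9:a rests on {7:b, 8:e}
minimal pieces: {0:u}
ways to finish when only these pieces remain (= sum over removing one remaining piece with nothing left below it):
  1 left: {9}→1
  2 left: {7,9}→1  {8,9}→1
  3 left: {6,8,9}→1  {7,8,9}→2
  4 left: {6,7,8,9}→3
  5 left: {5,6,7,8,9}→3
  6 left: {4,5,6,7,8,9}→3
  7 left: {3,4,5,6,7,8,9}→3
  8 left: {2,3,4,5,6,7,8,9}→3
  placing 0:u first → 3 extensions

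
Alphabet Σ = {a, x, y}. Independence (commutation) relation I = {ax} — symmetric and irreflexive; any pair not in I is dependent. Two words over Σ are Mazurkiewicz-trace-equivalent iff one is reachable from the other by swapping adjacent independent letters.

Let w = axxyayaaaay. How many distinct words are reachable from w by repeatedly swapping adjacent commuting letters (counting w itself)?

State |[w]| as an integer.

drop 0:a onto floor
drop 1:x onto floor
drop 2:x onto {1:x}
drop 3:y onto {0:a, 2:x}
drop 4:a onto {3:y}
drop 5:y onto {4:a}
drop 6:a onto {5:y}
drop 7:a onto {6:a}
drop 8:a onto {7:a}
drop 9:a onto {8:a}
drop 10:y onto {9:a}
ground layer = {0:a, 1:x}
drop-orders for the pieces not yet dropped (sum over which currently-grounded one goes next):
  1 to go: {10} 1
  2 to go: {9,10} 1
  3 to go: {8,9,10} 1
  4 to go: {7,8,9,10} 1
  5 to go: {6,7,8,9,10} 1
  6 to go: {5,6,7,8,9,10} 1
  7 to go: {4,5,6,7,8,9,10} 1
  8 to go: {3,4,5,6,7,8,9,10} 1
  9 to go: {0,3,4,5,6,7,8,9,10} 1  {2,3,4,5,6,7,8,9,10} 1
  if 0:a drops first: 1 orders
  if 1:x drops first: 2 orders
heap linearizations: 3

3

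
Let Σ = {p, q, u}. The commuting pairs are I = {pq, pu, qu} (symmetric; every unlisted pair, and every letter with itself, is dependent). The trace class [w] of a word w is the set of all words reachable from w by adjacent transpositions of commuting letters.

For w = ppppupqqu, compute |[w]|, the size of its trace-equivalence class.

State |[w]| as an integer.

drop 0:p onto floor
drop 1:p onto {0:p}
drop 2:p onto {1:p}
drop 3:p onto {2:p}
drop 4:u onto floor
drop 5:p onto {3:p}
drop 6:q onto floor
drop 7:q onto {6:q}
drop 8:u onto {4:u}
ground layer = {0:p, 4:u, 6:q}
drop-orders for the pieces not yet dropped (sum over which currently-grounded one goes next):
  1 to go: {5} 1  {7} 1  {8} 1
  2 to go: {3,5} 1  {4,8} 1  {5,7} 2  {5,8} 2  {6,7} 1  {7,8} 2
  3 to go: {2,3,5} 1  {3,5,7} 3  {3,5,8} 3  {4,5,8} 3  {4,7,8} 3  {5,6,7} 3  {5,7,8} 6  {6,7,8} 3
  4 to go: {1,2,3,5} 1  {2,3,5,7} 4  {2,3,5,8} 4  {3,4,5,8} 6  {3,5,6,7} 6  {3,5,7,8} 12  {4,5,7,8} 12  {4,6,7,8} 6  {5,6,7,8} 12
  5 to go: {0,1,2,3,5} 1  {1,2,3,5,7} 5  {1,2,3,5,8} 5  {2,3,4,5,8} 10  {2,3,5,6,7} 10  {2,3,5,7,8} 20  {3,4,5,7,8} 30  {3,5,6,7,8} 30  {4,5,6,7,8} 30
  6 to go: {0,1,2,3,5,7} 6  {0,1,2,3,5,8} 6  {1,2,3,4,5,8} 15  {1,2,3,5,6,7} 15  {1,2,3,5,7,8} 30  {2,3,4,5,7,8} 60  {2,3,5,6,7,8} 60  {3,4,5,6,7,8} 90
  7 to go: {0,1,2,3,4,5,8} 21  {0,1,2,3,5,6,7} 21  {0,1,2,3,5,7,8} 42  {1,2,3,4,5,7,8} 105  {1,2,3,5,6,7,8} 105  {2,3,4,5,6,7,8} 210
  if 0:p drops first: 420 orders
  if 4:u drops first: 168 orders
  if 6:q drops first: 168 orders
heap linearizations: 756

756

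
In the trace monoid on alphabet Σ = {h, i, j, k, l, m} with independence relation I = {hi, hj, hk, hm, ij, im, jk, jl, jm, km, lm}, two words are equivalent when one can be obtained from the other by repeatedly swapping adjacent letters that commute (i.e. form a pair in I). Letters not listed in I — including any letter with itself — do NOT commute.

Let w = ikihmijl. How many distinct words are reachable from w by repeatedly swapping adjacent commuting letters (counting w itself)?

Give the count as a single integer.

280

drop 0:i onto floor
drop 1:k onto {0:i}
drop 2:i onto {1:k}
drop 3:h onto floor
drop 4:m onto floor
drop 5:i onto {2:i}
drop 6:j onto floor
drop 7:l onto {3:h, 5:i}
ground layer = {0:i, 3:h, 4:m, 6:j}
drop-orders for the pieces not yet dropped (sum over which currently-grounded one goes next):
  1 to go: {4} 1  {6} 1  {7} 1
  2 to go: {3,7} 1  {4,6} 2  {4,7} 2  {5,7} 1  {6,7} 2
  3 to go: {2,5,7} 1  {3,4,7} 3  {3,5,7} 2  {3,6,7} 3  {4,5,7} 3  {4,6,7} 6  {5,6,7} 3
  4 to go: {1,2,5,7} 1  {2,3,5,7} 3  {2,4,5,7} 4  {2,5,6,7} 4  {3,4,5,7} 8  {3,4,6,7} 12  {3,5,6,7} 8  {4,5,6,7} 12
  5 to go: {0,1,2,5,7} 1  {1,2,3,5,7} 4  {1,2,4,5,7} 5  {1,2,5,6,7} 5  {2,3,4,5,7} 15  {2,3,5,6,7} 15  {2,4,5,6,7} 20  {3,4,5,6,7} 40
  6 to go: {0,1,2,3,5,7} 5  {0,1,2,4,5,7} 6  {0,1,2,5,6,7} 6  {1,2,3,4,5,7} 24  {1,2,3,5,6,7} 24  {1,2,4,5,6,7} 30  {2,3,4,5,6,7} 90
  if 0:i drops first: 168 orders
  if 3:h drops first: 42 orders
  if 4:m drops first: 35 orders
  if 6:j drops first: 35 orders
heap linearizations: 280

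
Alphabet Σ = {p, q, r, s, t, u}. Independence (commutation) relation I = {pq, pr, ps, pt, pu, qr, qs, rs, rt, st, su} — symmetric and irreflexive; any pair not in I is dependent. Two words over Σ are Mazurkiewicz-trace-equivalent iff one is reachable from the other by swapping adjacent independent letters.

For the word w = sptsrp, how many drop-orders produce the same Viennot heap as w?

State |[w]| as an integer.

180

piece 0:s — minimal
piece 1:p — minimal
piece 2:t — minimal
piece 3:s rests on {0:s}
piece 4:r — minimal
piece 5:p rests on {1:p}
minimal pieces: {0:s, 1:p, 2:t, 4:r}
ways to finish when only these pieces remain (= sum over removing one remaining piece with nothing left below it):
  1 left: {2}→1  {3}→1  {4}→1  {5}→1
  2 left: {0,3}→1  {1,5}→1  {2,3}→2  {2,4}→2  {2,5}→2  {3,4}→2  {3,5}→2  {4,5}→2
  3 left: {0,2,3}→3  {0,3,4}→3  {0,3,5}→3  {1,2,5}→3  {1,3,5}→3  {1,4,5}→3  {2,3,4}→6  {2,3,5}→6  {2,4,5}→6  {3,4,5}→6
  4 left: {0,1,3,5}→6  {0,2,3,4}→12  {0,2,3,5}→12  {0,3,4,5}→12  {1,2,3,5}→12  {1,2,4,5}→12  {1,3,4,5}→12  {2,3,4,5}→24
  placing 0:s first → 60 extensions
  placing 1:p first → 60 extensions
  placing 2:t first → 30 extensions
  placing 4:r first → 30 extensions
total linear extensions = 180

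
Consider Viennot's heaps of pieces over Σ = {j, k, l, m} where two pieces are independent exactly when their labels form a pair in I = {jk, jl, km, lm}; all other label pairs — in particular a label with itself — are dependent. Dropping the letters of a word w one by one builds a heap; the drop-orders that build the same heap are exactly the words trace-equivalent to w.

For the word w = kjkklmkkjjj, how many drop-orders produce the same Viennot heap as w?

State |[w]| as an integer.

462

0(k) covers ∅
1(j) covers ∅
2(k) covers 0:k
3(k) covers 2:k
4(l) covers 3:k
5(m) covers 1:j
6(k) covers 4:l
7(k) covers 6:k
8(j) covers 5:m
9(j) covers 8:j
10(j) covers 9:j
floor of heap: 0:k, 1:j
completions by unplaced set U, small U first (add the entries for U minus each lowest piece of U):
  |U|=1: {7}:1  {10}:1
  |U|=2: {6,7}:1  {7,10}:2  {9,10}:1
  |U|=3: {4,6,7}:1  {6,7,10}:3  {7,9,10}:3  {8,9,10}:1
  |U|=4: {3,4,6,7}:1  {4,6,7,10}:4  {5,8,9,10}:1  {6,7,9,10}:6  {7,8,9,10}:4
  |U|=5: {1,5,8,9,10}:1  {2,3,4,6,7}:1  {3,4,6,7,10}:5  {4,6,7,9,10}:10  {5,7,8,9,10}:5  {6,7,8,9,10}:10
  |U|=6: {0,2,3,4,6,7}:1  {1,5,7,8,9,10}:6  {2,3,4,6,7,10}:6  {3,4,6,7,9,10}:15  {4,6,7,8,9,10}:20  {5,6,7,8,9,10}:15
  |U|=7: {0,2,3,4,6,7,10}:7  {1,5,6,7,8,9,10}:21  {2,3,4,6,7,9,10}:21  {3,4,6,7,8,9,10}:35  {4,5,6,7,8,9,10}:35
  |U|=8: {0,2,3,4,6,7,9,10}:28  {1,4,5,6,7,8,9,10}:56  {2,3,4,6,7,8,9,10}:56  {3,4,5,6,7,8,9,10}:70
  |U|=9: {0,2,3,4,6,7,8,9,10}:84  {1,3,4,5,6,7,8,9,10}:126  {2,3,4,5,6,7,8,9,10}:126
  start at 0(k): 252
  start at 1(j): 210
sum over floor = 462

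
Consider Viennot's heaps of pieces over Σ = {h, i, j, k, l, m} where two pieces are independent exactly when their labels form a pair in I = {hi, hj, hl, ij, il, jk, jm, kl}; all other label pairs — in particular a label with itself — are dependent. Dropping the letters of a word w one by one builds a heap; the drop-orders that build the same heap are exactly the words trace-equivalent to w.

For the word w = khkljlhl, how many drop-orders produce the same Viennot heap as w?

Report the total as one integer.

drop 0:k onto floor
drop 1:h onto {0:k}
drop 2:k onto {1:h}
drop 3:l onto floor
drop 4:j onto {3:l}
drop 5:l onto {4:j}
drop 6:h onto {2:k}
drop 7:l onto {5:l}
ground layer = {0:k, 3:l}
drop-orders for the pieces not yet dropped (sum over which currently-grounded one goes next):
  1 to go: {6} 1  {7} 1
  2 to go: {2,6} 1  {5,7} 1  {6,7} 2
  3 to go: {1,2,6} 1  {2,6,7} 3  {4,5,7} 1  {5,6,7} 3
  4 to go: {0,1,2,6} 1  {1,2,6,7} 4  {2,5,6,7} 6  {3,4,5,7} 1  {4,5,6,7} 4
  5 to go: {0,1,2,6,7} 5  {1,2,5,6,7} 10  {2,4,5,6,7} 10  {3,4,5,6,7} 5
  6 to go: {0,1,2,5,6,7} 15  {1,2,4,5,6,7} 20  {2,3,4,5,6,7} 15
  if 0:k drops first: 35 orders
  if 3:l drops first: 35 orders
heap linearizations: 70

70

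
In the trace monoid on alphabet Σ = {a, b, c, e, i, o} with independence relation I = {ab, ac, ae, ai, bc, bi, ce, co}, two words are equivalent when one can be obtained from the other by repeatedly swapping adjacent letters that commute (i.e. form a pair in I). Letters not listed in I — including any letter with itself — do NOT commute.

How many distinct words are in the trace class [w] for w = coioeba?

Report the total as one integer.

drop 0:c onto floor
drop 1:o onto floor
drop 2:i onto {0:c, 1:o}
drop 3:o onto {2:i}
drop 4:e onto {3:o}
drop 5:b onto {4:e}
drop 6:a onto {3:o}
ground layer = {0:c, 1:o}
drop-orders for the pieces not yet dropped (sum over which currently-grounded one goes next):
  1 to go: {5} 1  {6} 1
  2 to go: {4,5} 1  {5,6} 2
  3 to go: {4,5,6} 3
  4 to go: {3,4,5,6} 3
  5 to go: {2,3,4,5,6} 3
  if 0:c drops first: 3 orders
  if 1:o drops first: 3 orders
heap linearizations: 6

6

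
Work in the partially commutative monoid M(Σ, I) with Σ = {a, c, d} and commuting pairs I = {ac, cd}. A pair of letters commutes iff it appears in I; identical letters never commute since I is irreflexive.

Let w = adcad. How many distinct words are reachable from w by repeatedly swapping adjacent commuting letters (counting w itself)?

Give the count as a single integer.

piece 0:a — minimal
piece 1:d rests on {0:a}
piece 2:c — minimal
piece 3:a rests on {1:d}
piece 4:d rests on {3:a}
minimal pieces: {0:a, 2:c}
ways to finish when only these pieces remain (= sum over removing one remaining piece with nothing left below it):
  1 left: {2}→1  {4}→1
  2 left: {2,4}→2  {3,4}→1
  3 left: {1,3,4}→1  {2,3,4}→3
  placing 0:a first → 4 extensions
  placing 2:c first → 1 extensions
total linear extensions = 5

5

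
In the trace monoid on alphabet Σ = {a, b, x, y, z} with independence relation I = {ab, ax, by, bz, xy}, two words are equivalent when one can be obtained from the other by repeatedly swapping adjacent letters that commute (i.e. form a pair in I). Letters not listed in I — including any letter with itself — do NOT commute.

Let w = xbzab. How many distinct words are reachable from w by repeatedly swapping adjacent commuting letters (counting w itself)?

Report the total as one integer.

0(x) covers ∅
1(b) covers 0:x
2(z) covers 0:x
3(a) covers 2:z
4(b) covers 1:b
floor of heap: 0:x
completions by unplaced set U, small U first (add the entries for U minus each lowest piece of U):
  |U|=1: {3}:1  {4}:1
  |U|=2: {1,4}:1  {2,3}:1  {3,4}:2
  |U|=3: {1,3,4}:3  {2,3,4}:3
  start at 0(x): 6

6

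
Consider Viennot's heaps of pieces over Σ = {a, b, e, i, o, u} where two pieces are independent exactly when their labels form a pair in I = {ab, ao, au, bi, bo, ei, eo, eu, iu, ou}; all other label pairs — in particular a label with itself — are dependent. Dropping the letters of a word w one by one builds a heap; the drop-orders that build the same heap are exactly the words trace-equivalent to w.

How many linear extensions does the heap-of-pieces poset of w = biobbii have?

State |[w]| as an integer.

piece 0:b — minimal
piece 1:i — minimal
piece 2:o rests on {1:i}
piece 3:b rests on {0:b}
piece 4:b rests on {3:b}
piece 5:i rests on {2:o}
piece 6:i rests on {5:i}
minimal pieces: {0:b, 1:i}
ways to finish when only these pieces remain (= sum over removing one remaining piece with nothing left below it):
  1 left: {4}→1  {6}→1
  2 left: {3,4}→1  {4,6}→2  {5,6}→1
  3 left: {0,3,4}→1  {2,5,6}→1  {3,4,6}→3  {4,5,6}→3
  4 left: {0,3,4,6}→4  {1,2,5,6}→1  {2,4,5,6}→4  {3,4,5,6}→6
  5 left: {0,3,4,5,6}→10  {1,2,4,5,6}→5  {2,3,4,5,6}→10
  placing 0:b first → 15 extensions
  placing 1:i first → 20 extensions
total linear extensions = 35

35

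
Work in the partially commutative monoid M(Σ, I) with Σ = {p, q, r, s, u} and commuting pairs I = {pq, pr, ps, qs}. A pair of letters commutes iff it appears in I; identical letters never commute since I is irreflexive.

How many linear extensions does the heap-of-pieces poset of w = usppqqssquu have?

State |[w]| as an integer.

560

drop 0:u onto floor
drop 1:s onto {0:u}
drop 2:p onto {0:u}
drop 3:p onto {2:p}
drop 4:q onto {0:u}
drop 5:q onto {4:q}
drop 6:s onto {1:s}
drop 7:s onto {6:s}
drop 8:q onto {5:q}
drop 9:u onto {3:p, 7:s, 8:q}
drop 10:u onto {9:u}
ground layer = {0:u}
drop-orders for the pieces not yet dropped (sum over which currently-grounded one goes next):
  1 to go: {10} 1
  2 to go: {9,10} 1
  3 to go: {3,9,10} 1  {7,9,10} 1  {8,9,10} 1
  4 to go: {2,3,9,10} 1  {3,7,9,10} 2  {3,8,9,10} 2  {5,8,9,10} 1  {6,7,9,10} 1  {7,8,9,10} 2
  5 to go: {1,6,7,9,10} 1  {2,3,7,9,10} 3  {2,3,8,9,10} 3  {3,5,8,9,10} 3  {3,6,7,9,10} 3  {3,7,8,9,10} 6  {4,5,8,9,10} 1  {5,7,8,9,10} 3  {6,7,8,9,10} 3
  6 to go: {1,3,6,7,9,10} 4  {1,6,7,8,9,10} 4  {2,3,5,8,9,10} 6  {2,3,6,7,9,10} 6  {2,3,7,8,9,10} 12  {3,4,5,8,9,10} 4  {3,5,7,8,9,10} 12  {3,6,7,8,9,10} 12  {4,5,7,8,9,10} 4  {5,6,7,8,9,10} 6
  7 to go: {1,2,3,6,7,9,10} 10  {1,3,6,7,8,9,10} 20  {1,5,6,7,8,9,10} 10  {2,3,4,5,8,9,10} 10  {2,3,5,7,8,9,10} 30  {2,3,6,7,8,9,10} 30  {3,4,5,7,8,9,10} 20  {3,5,6,7,8,9,10} 30  {4,5,6,7,8,9,10} 10
  8 to go: {1,2,3,6,7,8,9,10} 60  {1,3,5,6,7,8,9,10} 60  {1,4,5,6,7,8,9,10} 20  {2,3,4,5,7,8,9,10} 60  {2,3,5,6,7,8,9,10} 90  {3,4,5,6,7,8,9,10} 60
  9 to go: {1,2,3,5,6,7,8,9,10} 210  {1,3,4,5,6,7,8,9,10} 140  {2,3,4,5,6,7,8,9,10} 210
  if 0:u drops first: 560 orders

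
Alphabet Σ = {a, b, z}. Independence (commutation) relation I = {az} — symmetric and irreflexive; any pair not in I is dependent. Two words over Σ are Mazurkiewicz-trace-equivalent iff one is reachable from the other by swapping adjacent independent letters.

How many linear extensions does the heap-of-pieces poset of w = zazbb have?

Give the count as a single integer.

3

drop 0:z onto floor
drop 1:a onto floor
drop 2:z onto {0:z}
drop 3:b onto {1:a, 2:z}
drop 4:b onto {3:b}
ground layer = {0:z, 1:a}
drop-orders for the pieces not yet dropped (sum over which currently-grounded one goes next):
  1 to go: {4} 1
  2 to go: {3,4} 1
  3 to go: {1,3,4} 1  {2,3,4} 1
  if 0:z drops first: 2 orders
  if 1:a drops first: 1 orders
heap linearizations: 3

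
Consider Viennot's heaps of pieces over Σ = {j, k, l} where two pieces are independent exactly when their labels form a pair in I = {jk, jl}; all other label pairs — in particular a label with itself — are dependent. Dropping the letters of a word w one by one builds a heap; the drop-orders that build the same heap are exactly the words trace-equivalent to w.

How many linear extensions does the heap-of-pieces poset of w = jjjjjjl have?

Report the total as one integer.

7

drop 0:j onto floor
drop 1:j onto {0:j}
drop 2:j onto {1:j}
drop 3:j onto {2:j}
drop 4:j onto {3:j}
drop 5:j onto {4:j}
drop 6:l onto floor
ground layer = {0:j, 6:l}
drop-orders for the pieces not yet dropped (sum over which currently-grounded one goes next):
  1 to go: {5} 1  {6} 1
  2 to go: {4,5} 1  {5,6} 2
  3 to go: {3,4,5} 1  {4,5,6} 3
  4 to go: {2,3,4,5} 1  {3,4,5,6} 4
  5 to go: {1,2,3,4,5} 1  {2,3,4,5,6} 5
  if 0:j drops first: 6 orders
  if 6:l drops first: 1 orders
heap linearizations: 7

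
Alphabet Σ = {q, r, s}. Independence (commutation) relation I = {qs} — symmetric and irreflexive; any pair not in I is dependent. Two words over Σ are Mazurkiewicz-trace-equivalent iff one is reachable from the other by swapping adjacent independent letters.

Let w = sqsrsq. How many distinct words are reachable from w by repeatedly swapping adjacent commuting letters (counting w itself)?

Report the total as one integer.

6

0(s) covers ∅
1(q) covers ∅
2(s) covers 0:s
3(r) covers 1:q, 2:s
4(s) covers 3:r
5(q) covers 3:r
floor of heap: 0:s, 1:q
completions by unplaced set U, small U first (add the entries for U minus each lowest piece of U):
  |U|=1: {4}:1  {5}:1
  |U|=2: {4,5}:2
  |U|=3: {3,4,5}:2
  |U|=4: {1,3,4,5}:2  {2,3,4,5}:2
  start at 0(s): 4
  start at 1(q): 2
sum over floor = 6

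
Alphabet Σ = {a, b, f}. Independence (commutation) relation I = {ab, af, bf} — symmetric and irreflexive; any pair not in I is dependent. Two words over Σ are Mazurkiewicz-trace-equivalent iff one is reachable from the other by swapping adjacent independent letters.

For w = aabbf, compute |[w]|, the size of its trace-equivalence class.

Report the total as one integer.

30

0(a) covers ∅
1(a) covers 0:a
2(b) covers ∅
3(b) covers 2:b
4(f) covers ∅
floor of heap: 0:a, 2:b, 4:f
completions by unplaced set U, small U first (add the entries for U minus each lowest piece of U):
  |U|=1: {1}:1  {3}:1  {4}:1
  |U|=2: {0,1}:1  {1,3}:2  {1,4}:2  {2,3}:1  {3,4}:2
  |U|=3: {0,1,3}:3  {0,1,4}:3  {1,2,3}:3  {1,3,4}:6  {2,3,4}:3
  start at 0(a): 12
  start at 2(b): 12
  start at 4(f): 6
sum over floor = 30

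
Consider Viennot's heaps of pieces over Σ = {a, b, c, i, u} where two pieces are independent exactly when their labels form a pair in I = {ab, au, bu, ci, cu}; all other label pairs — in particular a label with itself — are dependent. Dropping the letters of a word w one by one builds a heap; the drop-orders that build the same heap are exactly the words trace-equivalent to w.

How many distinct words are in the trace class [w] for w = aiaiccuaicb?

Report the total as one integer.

piece 0:a — minimal
piece 1:i rests on {0:a}
piece 2:a rests on {1:i}
piece 3:i rests on {2:a}
piece 4:c rests on {2:a}
piece 5:c rests on {4:c}
piece 6:u rests on {3:i}
piece 7:a rests on {3:i, 5:c}
piece 8:i rests on {6:u, 7:a}
piece 9:c rests on {7:a}
piece 10:b rests on {8:i, 9:c}
minimal pieces: {0:a}
ways to finish when only these pieces remain (= sum over removing one remaining piece with nothing left below it):
  1 left: {10}→1
  2 left: {8,10}→1  {9,10}→1
  3 left: {6,8,10}→1  {8,9,10}→2
  4 left: {6,8,9,10}→3  {7,8,9,10}→2
  5 left: {5,7,8,9,10}→2  {6,7,8,9,10}→5
  6 left: {3,6,7,8,9,10}→5  {4,5,7,8,9,10}→2  {5,6,7,8,9,10}→7
  7 left: {3,5,6,7,8,9,10}→12  {4,5,6,7,8,9,10}→9
  8 left: {3,4,5,6,7,8,9,10}→21
  9 left: {2,3,4,5,6,7,8,9,10}→21
  placing 0:a first → 21 extensions

21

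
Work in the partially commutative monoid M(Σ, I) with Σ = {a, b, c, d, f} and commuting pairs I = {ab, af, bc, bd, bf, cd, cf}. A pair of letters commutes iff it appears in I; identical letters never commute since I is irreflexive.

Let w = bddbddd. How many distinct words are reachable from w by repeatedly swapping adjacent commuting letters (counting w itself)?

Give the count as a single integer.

drop 0:b onto floor
drop 1:d onto floor
drop 2:d onto {1:d}
drop 3:b onto {0:b}
drop 4:d onto {2:d}
drop 5:d onto {4:d}
drop 6:d onto {5:d}
ground layer = {0:b, 1:d}
drop-orders for the pieces not yet dropped (sum over which currently-grounded one goes next):
  1 to go: {3} 1  {6} 1
  2 to go: {0,3} 1  {3,6} 2  {5,6} 1
  3 to go: {0,3,6} 3  {3,5,6} 3  {4,5,6} 1
  4 to go: {0,3,5,6} 6  {2,4,5,6} 1  {3,4,5,6} 4
  5 to go: {0,3,4,5,6} 10  {1,2,4,5,6} 1  {2,3,4,5,6} 5
  if 0:b drops first: 6 orders
  if 1:d drops first: 15 orders
heap linearizations: 21

21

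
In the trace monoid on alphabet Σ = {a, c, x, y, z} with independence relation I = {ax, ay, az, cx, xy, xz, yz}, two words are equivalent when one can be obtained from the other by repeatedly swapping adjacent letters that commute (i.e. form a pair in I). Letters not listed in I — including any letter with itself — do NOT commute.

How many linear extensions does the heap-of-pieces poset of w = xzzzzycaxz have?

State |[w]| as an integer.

450

0(x) covers ∅
1(z) covers ∅
2(z) covers 1:z
3(z) covers 2:z
4(z) covers 3:z
5(y) covers ∅
6(c) covers 4:z, 5:y
7(a) covers 6:c
8(x) covers 0:x
9(z) covers 6:c
floor of heap: 0:x, 1:z, 5:y
completions by unplaced set U, small U first (add the entries for U minus each lowest piece of U):
  |U|=1: {7}:1  {8}:1  {9}:1
  |U|=2: {0,8}:1  {7,8}:2  {7,9}:2  {8,9}:2
  |U|=3: {0,7,8}:3  {0,8,9}:3  {6,7,9}:2  {7,8,9}:6
  |U|=4: {0,7,8,9}:12  {4,6,7,9}:2  {5,6,7,9}:2  {6,7,8,9}:8
  |U|=5: {0,6,7,8,9}:20  {3,4,6,7,9}:2  {4,5,6,7,9}:4  {4,6,7,8,9}:10  {5,6,7,8,9}:10
  |U|=6: {0,4,6,7,8,9}:30  {0,5,6,7,8,9}:30  {2,3,4,6,7,9}:2  {3,4,5,6,7,9}:6  {3,4,6,7,8,9}:12  {4,5,6,7,8,9}:24
  |U|=7: {0,3,4,6,7,8,9}:42  {0,4,5,6,7,8,9}:84  {1,2,3,4,6,7,9}:2  {2,3,4,5,6,7,9}:8  {2,3,4,6,7,8,9}:14  {3,4,5,6,7,8,9}:42
  |U|=8: {0,2,3,4,6,7,8,9}:56  {0,3,4,5,6,7,8,9}:168  {1,2,3,4,5,6,7,9}:10  {1,2,3,4,6,7,8,9}:16  {2,3,4,5,6,7,8,9}:64
  start at 0(x): 90
  start at 1(z): 288
  start at 5(y): 72
sum over floor = 450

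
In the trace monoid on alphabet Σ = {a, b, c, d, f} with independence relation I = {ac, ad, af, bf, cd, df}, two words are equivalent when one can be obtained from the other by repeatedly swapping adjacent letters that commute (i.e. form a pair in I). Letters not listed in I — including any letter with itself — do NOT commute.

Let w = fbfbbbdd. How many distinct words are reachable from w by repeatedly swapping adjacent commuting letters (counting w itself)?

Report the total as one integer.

0(f) covers ∅
1(b) covers ∅
2(f) covers 0:f
3(b) covers 1:b
4(b) covers 3:b
5(b) covers 4:b
6(d) covers 5:b
7(d) covers 6:d
floor of heap: 0:f, 1:b
completions by unplaced set U, small U first (add the entries for U minus each lowest piece of U):
  |U|=1: {2}:1  {7}:1
  |U|=2: {0,2}:1  {2,7}:2  {6,7}:1
  |U|=3: {0,2,7}:3  {2,6,7}:3  {5,6,7}:1
  |U|=4: {0,2,6,7}:6  {2,5,6,7}:4  {4,5,6,7}:1
  |U|=5: {0,2,5,6,7}:10  {2,4,5,6,7}:5  {3,4,5,6,7}:1
  |U|=6: {0,2,4,5,6,7}:15  {1,3,4,5,6,7}:1  {2,3,4,5,6,7}:6
  start at 0(f): 7
  start at 1(b): 21
sum over floor = 28

28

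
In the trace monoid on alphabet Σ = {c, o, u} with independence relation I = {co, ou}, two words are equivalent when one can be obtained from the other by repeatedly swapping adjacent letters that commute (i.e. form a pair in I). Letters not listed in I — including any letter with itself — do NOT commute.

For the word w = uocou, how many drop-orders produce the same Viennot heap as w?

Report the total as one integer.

10

0(u) covers ∅
1(o) covers ∅
2(c) covers 0:u
3(o) covers 1:o
4(u) covers 2:c
floor of heap: 0:u, 1:o
completions by unplaced set U, small U first (add the entries for U minus each lowest piece of U):
  |U|=1: {3}:1  {4}:1
  |U|=2: {1,3}:1  {2,4}:1  {3,4}:2
  |U|=3: {0,2,4}:1  {1,3,4}:3  {2,3,4}:3
  start at 0(u): 6
  start at 1(o): 4
sum over floor = 10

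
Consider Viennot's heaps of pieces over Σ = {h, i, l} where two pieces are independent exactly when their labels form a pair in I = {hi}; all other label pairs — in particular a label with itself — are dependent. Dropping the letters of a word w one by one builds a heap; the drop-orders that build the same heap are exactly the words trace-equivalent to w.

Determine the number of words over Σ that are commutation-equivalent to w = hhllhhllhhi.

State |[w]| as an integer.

3

drop 0:h onto floor
drop 1:h onto {0:h}
drop 2:l onto {1:h}
drop 3:l onto {2:l}
drop 4:h onto {3:l}
drop 5:h onto {4:h}
drop 6:l onto {5:h}
drop 7:l onto {6:l}
drop 8:h onto {7:l}
drop 9:h onto {8:h}
drop 10:i onto {7:l}
ground layer = {0:h}
drop-orders for the pieces not yet dropped (sum over which currently-grounded one goes next):
  1 to go: {9} 1  {10} 1
  2 to go: {8,9} 1  {9,10} 2
  3 to go: {8,9,10} 3
  4 to go: {7,8,9,10} 3
  5 to go: {6,7,8,9,10} 3
  6 to go: {5,6,7,8,9,10} 3
  7 to go: {4,5,6,7,8,9,10} 3
  8 to go: {3,4,5,6,7,8,9,10} 3
  9 to go: {2,3,4,5,6,7,8,9,10} 3
  if 0:h drops first: 3 orders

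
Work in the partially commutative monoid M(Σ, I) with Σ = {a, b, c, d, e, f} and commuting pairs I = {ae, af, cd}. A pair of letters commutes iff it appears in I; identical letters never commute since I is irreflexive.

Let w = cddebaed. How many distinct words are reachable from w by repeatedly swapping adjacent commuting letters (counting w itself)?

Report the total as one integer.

drop 0:c onto floor
drop 1:d onto floor
drop 2:d onto {1:d}
drop 3:e onto {0:c, 2:d}
drop 4:b onto {3:e}
drop 5:a onto {4:b}
drop 6:e onto {4:b}
drop 7:d onto {5:a, 6:e}
ground layer = {0:c, 1:d}
drop-orders for the pieces not yet dropped (sum over which currently-grounded one goes next):
  1 to go: {7} 1
  2 to go: {5,7} 1  {6,7} 1
  3 to go: {5,6,7} 2
  4 to go: {4,5,6,7} 2
  5 to go: {3,4,5,6,7} 2
  6 to go: {0,3,4,5,6,7} 2  {2,3,4,5,6,7} 2
  if 0:c drops first: 2 orders
  if 1:d drops first: 4 orders
heap linearizations: 6

6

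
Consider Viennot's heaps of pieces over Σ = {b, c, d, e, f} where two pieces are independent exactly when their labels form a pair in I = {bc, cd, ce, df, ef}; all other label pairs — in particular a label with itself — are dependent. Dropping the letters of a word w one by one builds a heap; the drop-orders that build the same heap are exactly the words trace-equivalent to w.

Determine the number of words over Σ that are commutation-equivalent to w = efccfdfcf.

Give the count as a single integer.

36

piece 0:e — minimal
piece 1:f — minimal
piece 2:c rests on {1:f}
piece 3:c rests on {2:c}
piece 4:f rests on {3:c}
piece 5:d rests on {0:e}
piece 6:f rests on {4:f}
piece 7:c rests on {6:f}
piece 8:f rests on {7:c}
minimal pieces: {0:e, 1:f}
ways to finish when only these pieces remain (= sum over removing one remaining piece with nothing left below it):
  1 left: {5}→1  {8}→1
  2 left: {0,5}→1  {5,8}→2  {7,8}→1
  3 left: {0,5,8}→3  {5,7,8}→3  {6,7,8}→1
  4 left: {0,5,7,8}→6  {4,6,7,8}→1  {5,6,7,8}→4
  5 left: {0,5,6,7,8}→10  {3,4,6,7,8}→1  {4,5,6,7,8}→5
  6 left: {0,4,5,6,7,8}→15  {2,3,4,6,7,8}→1  {3,4,5,6,7,8}→6
  7 left: {0,3,4,5,6,7,8}→21  {1,2,3,4,6,7,8}→1  {2,3,4,5,6,7,8}→7
  placing 0:e first → 8 extensions
  placing 1:f first → 28 extensions
total linear extensions = 36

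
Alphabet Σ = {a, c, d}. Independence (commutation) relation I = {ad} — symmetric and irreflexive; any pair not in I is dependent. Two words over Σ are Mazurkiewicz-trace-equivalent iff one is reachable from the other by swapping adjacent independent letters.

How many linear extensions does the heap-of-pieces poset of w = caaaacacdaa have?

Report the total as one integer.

3

0(c) covers ∅
1(a) covers 0:c
2(a) covers 1:a
3(a) covers 2:a
4(a) covers 3:a
5(c) covers 4:a
6(a) covers 5:c
7(c) covers 6:a
8(d) covers 7:c
9(a) covers 7:c
10(a) covers 9:a
floor of heap: 0:c
completions by unplaced set U, small U first (add the entries for U minus each lowest piece of U):
  |U|=1: {8}:1  {10}:1
  |U|=2: {8,10}:2  {9,10}:1
  |U|=3: {8,9,10}:3
  |U|=4: {7,8,9,10}:3
  |U|=5: {6,7,8,9,10}:3
  |U|=6: {5,6,7,8,9,10}:3
  |U|=7: {4,5,6,7,8,9,10}:3
  |U|=8: {3,4,5,6,7,8,9,10}:3
  |U|=9: {2,3,4,5,6,7,8,9,10}:3
  start at 0(c): 3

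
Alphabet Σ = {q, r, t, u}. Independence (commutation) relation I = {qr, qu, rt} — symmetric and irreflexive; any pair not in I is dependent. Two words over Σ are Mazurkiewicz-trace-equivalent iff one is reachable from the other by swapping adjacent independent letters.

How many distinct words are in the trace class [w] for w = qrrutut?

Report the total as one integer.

4

#0=q has no predecessor
#1=r has no predecessor
#2=r depends on [1:r]
#3=u depends on [2:r]
#4=t depends on [0:q, 3:u]
#5=u depends on [4:t]
#6=t depends on [5:u]
sources: [0:q, 1:r]
N(rest) = Σ N(rest − s) over sources s of rest; N(one piece) = 1:
  size 1 → [6]=1
  size 2 → [5,6]=1
  size 3 → [4,5,6]=1
  size 4 → [0,4,5,6]=1  [3,4,5,6]=1
  size 5 → [0,3,4,5,6]=2  [2,3,4,5,6]=1
  first=0(q) contributes 1
  first=1(r) contributes 3
|[w]| = 4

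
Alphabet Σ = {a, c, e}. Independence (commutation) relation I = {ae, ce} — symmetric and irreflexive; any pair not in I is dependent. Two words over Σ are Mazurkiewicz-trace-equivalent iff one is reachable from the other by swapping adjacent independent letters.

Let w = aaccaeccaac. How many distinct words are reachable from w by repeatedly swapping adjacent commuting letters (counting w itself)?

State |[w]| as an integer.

drop 0:a onto floor
drop 1:a onto {0:a}
drop 2:c onto {1:a}
drop 3:c onto {2:c}
drop 4:a onto {3:c}
drop 5:e onto floor
drop 6:c onto {4:a}
drop 7:c onto {6:c}
drop 8:a onto {7:c}
drop 9:a onto {8:a}
drop 10:c onto {9:a}
ground layer = {0:a, 5:e}
drop-orders for the pieces not yet dropped (sum over which currently-grounded one goes next):
  1 to go: {5} 1  {10} 1
  2 to go: {5,10} 2  {9,10} 1
  3 to go: {5,9,10} 3  {8,9,10} 1
  4 to go: {5,8,9,10} 4  {7,8,9,10} 1
  5 to go: {5,7,8,9,10} 5  {6,7,8,9,10} 1
  6 to go: {4,6,7,8,9,10} 1  {5,6,7,8,9,10} 6
  7 to go: {3,4,6,7,8,9,10} 1  {4,5,6,7,8,9,10} 7
  8 to go: {2,3,4,6,7,8,9,10} 1  {3,4,5,6,7,8,9,10} 8
  9 to go: {1,2,3,4,6,7,8,9,10} 1  {2,3,4,5,6,7,8,9,10} 9
  if 0:a drops first: 10 orders
  if 5:e drops first: 1 orders
heap linearizations: 11

11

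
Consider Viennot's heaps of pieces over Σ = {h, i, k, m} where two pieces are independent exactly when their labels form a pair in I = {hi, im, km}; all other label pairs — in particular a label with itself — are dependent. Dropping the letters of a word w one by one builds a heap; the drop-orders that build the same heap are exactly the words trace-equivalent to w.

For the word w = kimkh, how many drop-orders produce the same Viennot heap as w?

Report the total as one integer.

drop 0:k onto floor
drop 1:i onto {0:k}
drop 2:m onto floor
drop 3:k onto {1:i}
drop 4:h onto {2:m, 3:k}
ground layer = {0:k, 2:m}
drop-orders for the pieces not yet dropped (sum over which currently-grounded one goes next):
  1 to go: {4} 1
  2 to go: {2,4} 1  {3,4} 1
  3 to go: {1,3,4} 1  {2,3,4} 2
  if 0:k drops first: 3 orders
  if 2:m drops first: 1 orders
heap linearizations: 4

4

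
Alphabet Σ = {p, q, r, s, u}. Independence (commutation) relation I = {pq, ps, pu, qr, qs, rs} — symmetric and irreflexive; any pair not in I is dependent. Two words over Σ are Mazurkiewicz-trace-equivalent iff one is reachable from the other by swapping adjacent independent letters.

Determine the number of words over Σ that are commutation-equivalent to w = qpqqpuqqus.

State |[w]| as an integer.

#0=q has no predecessor
#1=p has no predecessor
#2=q depends on [0:q]
#3=q depends on [2:q]
#4=p depends on [1:p]
#5=u depends on [3:q]
#6=q depends on [5:u]
#7=q depends on [6:q]
#8=u depends on [7:q]
#9=s depends on [8:u]
sources: [0:q, 1:p]
N(rest) = Σ N(rest − s) over sources s of rest; N(one piece) = 1:
  size 1 → [4]=1  [9]=1
  size 2 → [1,4]=1  [4,9]=2  [8,9]=1
  size 3 → [1,4,9]=3  [4,8,9]=3  [7,8,9]=1
  size 4 → [1,4,8,9]=6  [4,7,8,9]=4  [6,7,8,9]=1
  size 5 → [1,4,7,8,9]=10  [4,6,7,8,9]=5  [5,6,7,8,9]=1
  size 6 → [1,4,6,7,8,9]=15  [3,5,6,7,8,9]=1  [4,5,6,7,8,9]=6
  size 7 → [1,4,5,6,7,8,9]=21  [2,3,5,6,7,8,9]=1  [3,4,5,6,7,8,9]=7
  size 8 → [0,2,3,5,6,7,8,9]=1  [1,3,4,5,6,7,8,9]=28  [2,3,4,5,6,7,8,9]=8
  first=0(q) contributes 36
  first=1(p) contributes 9
|[w]| = 45

45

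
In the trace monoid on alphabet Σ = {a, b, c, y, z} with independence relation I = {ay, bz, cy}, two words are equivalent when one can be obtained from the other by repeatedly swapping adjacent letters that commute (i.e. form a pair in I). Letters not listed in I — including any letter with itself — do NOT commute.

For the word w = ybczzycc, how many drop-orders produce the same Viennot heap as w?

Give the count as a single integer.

3

piece 0:y — minimal
piece 1:b rests on {0:y}
piece 2:c rests on {1:b}
piece 3:z rests on {2:c}
piece 4:z rests on {3:z}
piece 5:y rests on {4:z}
piece 6:c rests on {4:z}
piece 7:c rests on {6:c}
minimal pieces: {0:y}
ways to finish when only these pieces remain (= sum over removing one remaining piece with nothing left below it):
  1 left: {5}→1  {7}→1
  2 left: {5,7}→2  {6,7}→1
  3 left: {5,6,7}→3
  4 left: {4,5,6,7}→3
  5 left: {3,4,5,6,7}→3
  6 left: {2,3,4,5,6,7}→3
  placing 0:y first → 3 extensions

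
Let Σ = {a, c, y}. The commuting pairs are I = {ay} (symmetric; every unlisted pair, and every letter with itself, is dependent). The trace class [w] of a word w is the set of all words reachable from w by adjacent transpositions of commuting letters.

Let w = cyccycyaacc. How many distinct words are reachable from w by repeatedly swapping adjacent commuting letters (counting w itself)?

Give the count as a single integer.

drop 0:c onto floor
drop 1:y onto {0:c}
drop 2:c onto {1:y}
drop 3:c onto {2:c}
drop 4:y onto {3:c}
drop 5:c onto {4:y}
drop 6:y onto {5:c}
drop 7:a onto {5:c}
drop 8:a onto {7:a}
drop 9:c onto {6:y, 8:a}
drop 10:c onto {9:c}
ground layer = {0:c}
drop-orders for the pieces not yet dropped (sum over which currently-grounded one goes next):
  1 to go: {10} 1
  2 to go: {9,10} 1
  3 to go: {6,9,10} 1  {8,9,10} 1
  4 to go: {6,8,9,10} 2  {7,8,9,10} 1
  5 to go: {6,7,8,9,10} 3
  6 to go: {5,6,7,8,9,10} 3
  7 to go: {4,5,6,7,8,9,10} 3
  8 to go: {3,4,5,6,7,8,9,10} 3
  9 to go: {2,3,4,5,6,7,8,9,10} 3
  if 0:c drops first: 3 orders

3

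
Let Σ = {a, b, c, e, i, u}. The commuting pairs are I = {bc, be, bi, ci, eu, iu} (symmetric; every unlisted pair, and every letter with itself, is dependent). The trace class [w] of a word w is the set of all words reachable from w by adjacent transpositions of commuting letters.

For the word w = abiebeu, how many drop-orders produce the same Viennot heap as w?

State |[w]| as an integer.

#0=a has no predecessor
#1=b depends on [0:a]
#2=i depends on [0:a]
#3=e depends on [2:i]
#4=b depends on [1:b]
#5=e depends on [3:e]
#6=u depends on [4:b]
sources: [0:a]
N(rest) = Σ N(rest − s) over sources s of rest; N(one piece) = 1:
  size 1 → [5]=1  [6]=1
  size 2 → [3,5]=1  [4,6]=1  [5,6]=2
  size 3 → [1,4,6]=1  [2,3,5]=1  [3,5,6]=3  [4,5,6]=3
  size 4 → [1,4,5,6]=4  [2,3,5,6]=4  [3,4,5,6]=6
  size 5 → [1,3,4,5,6]=10  [2,3,4,5,6]=10
  first=0(a) contributes 20

20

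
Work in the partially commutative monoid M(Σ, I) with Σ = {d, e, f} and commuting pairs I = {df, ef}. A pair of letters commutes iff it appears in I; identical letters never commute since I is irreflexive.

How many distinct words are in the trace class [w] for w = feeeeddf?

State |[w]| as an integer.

28

piece 0:f — minimal
piece 1:e — minimal
piece 2:e rests on {1:e}
piece 3:e rests on {2:e}
piece 4:e rests on {3:e}
piece 5:d rests on {4:e}
piece 6:d rests on {5:d}
piece 7:f rests on {0:f}
minimal pieces: {0:f, 1:e}
ways to finish when only these pieces remain (= sum over removing one remaining piece with nothing left below it):
  1 left: {6}→1  {7}→1
  2 left: {0,7}→1  {5,6}→1  {6,7}→2
  3 left: {0,6,7}→3  {4,5,6}→1  {5,6,7}→3
  4 left: {0,5,6,7}→6  {3,4,5,6}→1  {4,5,6,7}→4
  5 left: {0,4,5,6,7}→10  {2,3,4,5,6}→1  {3,4,5,6,7}→5
  6 left: {0,3,4,5,6,7}→15  {1,2,3,4,5,6}→1  {2,3,4,5,6,7}→6
  placing 0:f first → 7 extensions
  placing 1:e first → 21 extensions
total linear extensions = 28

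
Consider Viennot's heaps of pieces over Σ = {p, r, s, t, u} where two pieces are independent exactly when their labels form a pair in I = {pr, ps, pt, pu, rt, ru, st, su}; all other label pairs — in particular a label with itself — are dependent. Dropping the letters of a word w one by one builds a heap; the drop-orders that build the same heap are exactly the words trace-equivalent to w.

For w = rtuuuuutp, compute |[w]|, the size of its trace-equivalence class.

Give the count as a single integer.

piece 0:r — minimal
piece 1:t — minimal
piece 2:u rests on {1:t}
piece 3:u rests on {2:u}
piece 4:u rests on {3:u}
piece 5:u rests on {4:u}
piece 6:u rests on {5:u}
piece 7:t rests on {6:u}
piece 8:p — minimal
minimal pieces: {0:r, 1:t, 8:p}
ways to finish when only these pieces remain (= sum over removing one remaining piece with nothing left below it):
  1 left: {0}→1  {7}→1  {8}→1
  2 left: {0,7}→2  {0,8}→2  {6,7}→1  {7,8}→2
  3 left: {0,6,7}→3  {0,7,8}→6  {5,6,7}→1  {6,7,8}→3
  4 left: {0,5,6,7}→4  {0,6,7,8}→12  {4,5,6,7}→1  {5,6,7,8}→4
  5 left: {0,4,5,6,7}→5  {0,5,6,7,8}→20  {3,4,5,6,7}→1  {4,5,6,7,8}→5
  6 left: {0,3,4,5,6,7}→6  {0,4,5,6,7,8}→30  {2,3,4,5,6,7}→1  {3,4,5,6,7,8}→6
  7 left: {0,2,3,4,5,6,7}→7  {0,3,4,5,6,7,8}→42  {1,2,3,4,5,6,7}→1  {2,3,4,5,6,7,8}→7
  placing 0:r first → 8 extensions
  placing 1:t first → 56 extensions
  placing 8:p first → 8 extensions
total linear extensions = 72

72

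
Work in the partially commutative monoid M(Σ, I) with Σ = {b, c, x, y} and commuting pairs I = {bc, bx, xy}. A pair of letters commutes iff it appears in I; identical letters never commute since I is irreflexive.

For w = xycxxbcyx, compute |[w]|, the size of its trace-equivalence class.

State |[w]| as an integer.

24

drop 0:x onto floor
drop 1:y onto floor
drop 2:c onto {0:x, 1:y}
drop 3:x onto {2:c}
drop 4:x onto {3:x}
drop 5:b onto {1:y}
drop 6:c onto {4:x}
drop 7:y onto {5:b, 6:c}
drop 8:x onto {6:c}
ground layer = {0:x, 1:y}
drop-orders for the pieces not yet dropped (sum over which currently-grounded one goes next):
  1 to go: {7} 1  {8} 1
  2 to go: {5,7} 1  {7,8} 2
  3 to go: {5,7,8} 3  {6,7,8} 2
  4 to go: {4,6,7,8} 2  {5,6,7,8} 5
  5 to go: {3,4,6,7,8} 2  {4,5,6,7,8} 7
  6 to go: {2,3,4,6,7,8} 2  {3,4,5,6,7,8} 9
  7 to go: {0,2,3,4,6,7,8} 2  {2,3,4,5,6,7,8} 11
  if 0:x drops first: 11 orders
  if 1:y drops first: 13 orders
heap linearizations: 24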